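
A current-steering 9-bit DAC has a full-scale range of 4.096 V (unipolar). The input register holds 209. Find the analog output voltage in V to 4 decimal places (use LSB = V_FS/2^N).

LSB = 4.096 V / 2^9 = 8.000 mV.
V_out = 0 + 209 × 0.008 V = 1.672 V.

1.6720 V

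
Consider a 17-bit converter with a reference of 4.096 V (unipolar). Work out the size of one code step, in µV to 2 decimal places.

Full-scale span = 4.096 V.
LSB = 4.096 / 2^17 = 4.096 / 131072 = 3.125e-05 V = 31.25 µV.

31.25 µV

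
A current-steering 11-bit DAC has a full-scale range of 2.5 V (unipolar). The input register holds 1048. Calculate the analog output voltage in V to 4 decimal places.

LSB = 2.5 V / 2^11 = 1.221 mV.
V_out = 0 + 1048 × 0.0012207 V = 1.2793 V.

1.2793 V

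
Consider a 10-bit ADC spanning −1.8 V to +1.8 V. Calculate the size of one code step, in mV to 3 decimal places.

Full-scale span = 3.6 V.
LSB = 3.6 / 2^10 = 3.6 / 1024 = 0.00351563 V = 3.516 mV.

3.516 mV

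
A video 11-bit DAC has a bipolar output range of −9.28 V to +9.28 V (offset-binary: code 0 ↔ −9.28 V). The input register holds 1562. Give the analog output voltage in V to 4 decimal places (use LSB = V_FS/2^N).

LSB = 18.56 V / 2^11 = 9.062 mV.
V_out = (−9.28) + 1562 × 0.0090625 V = 4.87563 V.

4.8756 V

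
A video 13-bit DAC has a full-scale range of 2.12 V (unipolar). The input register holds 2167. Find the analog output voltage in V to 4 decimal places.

LSB = 2.12 V / 2^13 = 258.79 µV.
V_out = 0 + 2167 × 0.000258789 V = 0.560796 V.

0.5608 V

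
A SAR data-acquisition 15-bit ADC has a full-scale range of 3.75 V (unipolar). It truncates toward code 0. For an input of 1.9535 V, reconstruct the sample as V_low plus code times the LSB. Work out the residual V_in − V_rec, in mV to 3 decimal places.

One LSB is 3.75 V / 32768 = 114.44 µV.
(1.9535 − 0)/0.000114441 = 17069.9435; ⌊·⌋ gives code 17069.
Code 17069 maps back to 0 + 17069×0.000114441 V = 1.953392 V.
V_in − V_rec = 0.000107971 V = 0.108 mV.

0.108 mV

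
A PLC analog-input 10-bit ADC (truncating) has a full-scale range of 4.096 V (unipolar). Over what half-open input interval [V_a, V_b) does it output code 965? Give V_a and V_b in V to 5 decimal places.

LSB = 4.096/2^10 = 4.000 mV.
V_a = V_low + 965·LSB = 3.86 V; V_b = V_low + 966·LSB = 3.864 V.

[3.86000 V, 3.86400 V)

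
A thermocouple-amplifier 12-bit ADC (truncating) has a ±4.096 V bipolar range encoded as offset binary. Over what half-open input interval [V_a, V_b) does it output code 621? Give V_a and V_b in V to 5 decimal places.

LSB = 8.192/2^12 = 2.000 mV.
V_a = V_low + 621·LSB = -2.854 V; V_b = V_low + 622·LSB = -2.852 V.

[-2.85400 V, -2.85200 V)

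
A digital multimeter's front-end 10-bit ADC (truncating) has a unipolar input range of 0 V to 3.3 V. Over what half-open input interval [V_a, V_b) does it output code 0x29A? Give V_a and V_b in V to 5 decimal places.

LSB = 3.3/2^10 = 3.223 mV.
Code 0x29A = 666 decimal.
V_a = V_low + 666·LSB = 2.14629 V; V_b = V_low + 667·LSB = 2.14951 V.

[2.14629 V, 2.14951 V)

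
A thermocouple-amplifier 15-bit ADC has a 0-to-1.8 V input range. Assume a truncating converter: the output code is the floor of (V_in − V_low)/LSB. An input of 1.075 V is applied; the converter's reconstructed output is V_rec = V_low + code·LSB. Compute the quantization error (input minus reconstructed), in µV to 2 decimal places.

Step size: 1.8 V ÷ 2^15 = 54.93 µV.
(1.075 − 0)/5.49316e-05 = 19569.7778; ⌊·⌋ gives code 19569.
Reconstructed: 1.0749573 V.
Difference: 4.27246e-05 V → 42.72 µV.

42.72 µV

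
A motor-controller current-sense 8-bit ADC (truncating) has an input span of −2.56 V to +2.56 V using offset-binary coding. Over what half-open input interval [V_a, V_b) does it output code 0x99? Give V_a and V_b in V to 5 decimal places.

[0.50000 V, 0.52000 V)

LSB = 5.12/2^8 = 20.000 mV.
Code 0x99 = 153 decimal.
V_a = V_low + 153·LSB = 0.5 V; V_b = V_low + 154·LSB = 0.52 V.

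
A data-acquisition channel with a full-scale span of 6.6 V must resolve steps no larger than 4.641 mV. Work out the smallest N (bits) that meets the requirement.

11 bits

Number of steps required ≥ 6.6 V / 4.641 mV = 1422.11.
Need 2^N ≥ 1422.11; 2^10 = 1024, 2^11 = 2048.
Minimum N = 11.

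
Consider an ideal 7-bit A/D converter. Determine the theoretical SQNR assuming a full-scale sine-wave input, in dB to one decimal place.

43.9 dB

SNR ≈ 6.02·N + 1.76 dB = 6.02·7 + 1.76 = 43.90 dB.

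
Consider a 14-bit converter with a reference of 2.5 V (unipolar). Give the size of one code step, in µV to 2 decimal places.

152.59 µV

Full-scale span = 2.5 V.
LSB = 2.5 / 2^14 = 2.5 / 16384 = 0.000152588 V = 152.59 µV.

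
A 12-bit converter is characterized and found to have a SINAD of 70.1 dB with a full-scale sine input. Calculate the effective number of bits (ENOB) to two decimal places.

ENOB = (SINAD − 1.76) / 6.02 = (70.1 − 1.76)/6.02 = 11.352.

11.35 bits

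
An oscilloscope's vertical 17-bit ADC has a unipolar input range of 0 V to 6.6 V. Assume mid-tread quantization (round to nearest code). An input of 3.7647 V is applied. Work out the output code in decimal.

code 74765

LSB = 6.6 V / 131072 = 50.35 µV.
(V_in − V_low)/LSB = (3.7647 − 0) / 5.0354e-05 = 74764.660.
Round → code 74765.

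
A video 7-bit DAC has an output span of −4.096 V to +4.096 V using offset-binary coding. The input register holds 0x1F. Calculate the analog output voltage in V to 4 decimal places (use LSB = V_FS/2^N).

LSB = 8.192 V / 2^7 = 64.000 mV.
Code 0x1F = 31 decimal.
V_out = (−4.096) + 31 × 0.064 V = -2.112 V.

-2.1120 V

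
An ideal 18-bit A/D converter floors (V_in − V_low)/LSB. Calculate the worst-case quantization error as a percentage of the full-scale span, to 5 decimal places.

0.00038 %

Truncating → worst-case error = 1 LSB = V_FS/2^18, so 100/262144 = 0.00038147 % of full scale.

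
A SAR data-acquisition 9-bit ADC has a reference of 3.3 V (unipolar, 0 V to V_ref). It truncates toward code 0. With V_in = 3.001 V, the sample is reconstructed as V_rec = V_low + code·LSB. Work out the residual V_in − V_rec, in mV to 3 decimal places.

3.930 mV

One LSB is 3.3 V / 512 = 6.445 mV.
(3.001 − 0)/0.00644531 = 465.6097; ⌊·⌋ gives code 465.
V_rec = 0 + 465·0.00644531 = 2.9970703 V.
Difference: 0.00392969 V → 3.930 mV.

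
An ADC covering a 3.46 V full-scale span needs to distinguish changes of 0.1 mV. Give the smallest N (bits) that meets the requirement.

16 bits

Number of steps required ≥ 3.46 V / 0.1 mV = 34600.00.
Need 2^N ≥ 34600.00; 2^15 = 32768, 2^16 = 65536.
Minimum N = 16.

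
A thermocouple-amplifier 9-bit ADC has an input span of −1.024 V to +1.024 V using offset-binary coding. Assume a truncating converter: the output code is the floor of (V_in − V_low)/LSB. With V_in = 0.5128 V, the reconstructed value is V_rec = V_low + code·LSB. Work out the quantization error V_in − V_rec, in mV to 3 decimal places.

0.800 mV

Step size: 2.048 V ÷ 2^9 = 4.000 mV.
Scaled input = 384.2000 LSBs, so code = 384.
Reconstructed: 0.512 V.
V_in − V_rec = 0.0008 V = 0.800 mV.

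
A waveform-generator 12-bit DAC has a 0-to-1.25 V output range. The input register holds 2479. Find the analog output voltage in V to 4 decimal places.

LSB = 1.25 V / 2^12 = 305.18 µV.
V_out = 0 + 2479 × 0.000305176 V = 0.756531 V.

0.7565 V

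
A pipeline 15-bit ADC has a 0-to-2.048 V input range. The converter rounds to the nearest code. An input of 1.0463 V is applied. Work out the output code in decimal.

Full-scale span = 2.048 V; LSB = 2.048/2^15 = 62.50 µV.
Input sits at 16740.800 steps above V_low.
Round → code 16741.

code 16741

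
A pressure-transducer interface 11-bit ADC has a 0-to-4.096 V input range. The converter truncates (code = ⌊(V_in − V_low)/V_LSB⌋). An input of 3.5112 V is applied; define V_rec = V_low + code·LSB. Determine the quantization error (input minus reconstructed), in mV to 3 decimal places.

1.200 mV

LSB = 4.096/2^11 = 2.000 mV.
(V_in − V_low)/LSB = (3.5112 − 0)/0.002 = 1755.6000 → code 1755 (floor).
Code 1755 maps back to 0 + 1755×0.002 V = 3.51 V.
V_in − V_rec = 0.0012 V = 1.200 mV.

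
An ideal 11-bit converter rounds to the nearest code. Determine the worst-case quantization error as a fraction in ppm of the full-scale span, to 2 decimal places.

244.14 ppm

Rounding → worst-case error = ½ LSB = V_FS/2^12, so 1e+06/4096 = 244.141 ppm of full scale.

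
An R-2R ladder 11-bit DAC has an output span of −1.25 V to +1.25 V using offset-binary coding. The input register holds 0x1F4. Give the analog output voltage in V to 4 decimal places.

-0.6396 V

LSB = 2.5 V / 2^11 = 1.221 mV.
Code 0x1F4 = 500 decimal.
V_out = (−1.25) + 500 × 0.0012207 V = -0.639648 V.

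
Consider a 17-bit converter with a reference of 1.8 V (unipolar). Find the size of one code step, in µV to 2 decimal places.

Full-scale span = 1.8 V.
LSB = 1.8 / 2^17 = 1.8 / 131072 = 1.37329e-05 V = 13.73 µV.

13.73 µV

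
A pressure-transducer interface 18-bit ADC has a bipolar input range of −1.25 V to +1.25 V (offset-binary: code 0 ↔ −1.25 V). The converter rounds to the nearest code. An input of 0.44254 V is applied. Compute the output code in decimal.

Full-scale span = 2.5 V; LSB = 2.5/2^18 = 9.54 µV.
(V_in − V_low)/LSB = (0.44254 − (−1.25)) / 9.53674e-06 = 177475.682.
Round → code 177476.

code 177476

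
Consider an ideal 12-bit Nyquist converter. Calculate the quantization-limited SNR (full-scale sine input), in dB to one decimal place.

SNR ≈ 6.02·N + 1.76 dB = 6.02·12 + 1.76 = 74.00 dB.

74.0 dB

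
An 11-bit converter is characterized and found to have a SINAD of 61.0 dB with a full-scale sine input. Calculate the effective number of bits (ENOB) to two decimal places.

ENOB = (SINAD − 1.76) / 6.02 = (61.0 − 1.76)/6.02 = 9.841.

9.84 bits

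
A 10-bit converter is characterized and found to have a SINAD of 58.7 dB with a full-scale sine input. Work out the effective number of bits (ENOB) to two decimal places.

ENOB = (SINAD − 1.76) / 6.02 = (58.7 − 1.76)/6.02 = 9.458.

9.46 bits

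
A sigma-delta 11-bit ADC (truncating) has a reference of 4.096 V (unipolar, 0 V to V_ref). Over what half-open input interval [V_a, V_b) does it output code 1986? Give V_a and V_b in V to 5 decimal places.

[3.97200 V, 3.97400 V)

LSB = 4.096/2^11 = 2.000 mV.
V_a = V_low + 1986·LSB = 3.972 V; V_b = V_low + 1987·LSB = 3.974 V.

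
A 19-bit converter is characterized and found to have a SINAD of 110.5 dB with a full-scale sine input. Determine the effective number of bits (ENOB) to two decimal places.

ENOB = (SINAD − 1.76) / 6.02 = (110.5 − 1.76)/6.02 = 18.063.

18.06 bits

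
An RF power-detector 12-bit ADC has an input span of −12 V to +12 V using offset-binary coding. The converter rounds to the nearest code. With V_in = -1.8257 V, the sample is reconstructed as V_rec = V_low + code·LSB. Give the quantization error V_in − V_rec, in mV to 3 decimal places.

2.425 mV

One LSB is 24 V / 4096 = 5.859 mV.
(-1.8257 − (−12))/0.00585938 = 1736.4139; round gives code 1736.
V_rec = (−12) + 1736·0.00585938 = -1.828125 V.
Difference: 0.002425 V → 2.425 mV.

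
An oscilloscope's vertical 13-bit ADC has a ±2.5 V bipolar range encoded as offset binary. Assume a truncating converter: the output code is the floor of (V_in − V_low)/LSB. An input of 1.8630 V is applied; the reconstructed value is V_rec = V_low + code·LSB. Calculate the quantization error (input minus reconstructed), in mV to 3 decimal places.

0.207 mV

LSB = 5/2^13 = 0.610 mV.
Scaled input = 7148.3392 LSBs, so code = 7148.
Reconstructed: 1.862793 V.
Difference: 0.000207031 V → 0.207 mV.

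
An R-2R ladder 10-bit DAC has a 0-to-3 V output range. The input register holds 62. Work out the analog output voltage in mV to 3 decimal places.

181.641 mV

LSB = 3 V / 2^10 = 2.930 mV.
V_out = 0 + 62 × 0.00292969 V = 0.181641 V.
= 181.641 mV.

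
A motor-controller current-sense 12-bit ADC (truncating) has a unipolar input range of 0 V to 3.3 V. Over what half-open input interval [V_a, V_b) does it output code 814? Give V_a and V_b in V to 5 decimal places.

LSB = 3.3/2^12 = 0.806 mV.
V_a = V_low + 814·LSB = 0.655811 V; V_b = V_low + 815·LSB = 0.656616 V.

[0.65581 V, 0.65662 V)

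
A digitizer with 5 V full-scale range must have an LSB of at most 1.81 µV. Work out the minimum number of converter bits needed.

Number of steps required ≥ 5 V / 1.81 µV = 2762430.94.
Need 2^N ≥ 2762430.94; 2^21 = 2097152, 2^22 = 4194304.
Minimum N = 22.

22 bits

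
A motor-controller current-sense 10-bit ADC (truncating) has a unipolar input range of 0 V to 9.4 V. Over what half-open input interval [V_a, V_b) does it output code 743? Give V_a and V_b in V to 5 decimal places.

LSB = 9.4/2^10 = 9.180 mV.
V_a = V_low + 743·LSB = 6.82051 V; V_b = V_low + 744·LSB = 6.82969 V.

[6.82051 V, 6.82969 V)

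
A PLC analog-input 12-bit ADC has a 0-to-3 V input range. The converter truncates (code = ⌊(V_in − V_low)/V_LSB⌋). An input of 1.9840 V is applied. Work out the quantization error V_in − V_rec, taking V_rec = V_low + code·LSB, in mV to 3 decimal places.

Step size: 3 V ÷ 2^12 = 0.732 mV.
Scaled input = 2708.8213 LSBs, so code = 2708.
Reconstructed: 1.9833984 V.
Difference: 0.000601562 V → 0.602 mV.

0.602 mV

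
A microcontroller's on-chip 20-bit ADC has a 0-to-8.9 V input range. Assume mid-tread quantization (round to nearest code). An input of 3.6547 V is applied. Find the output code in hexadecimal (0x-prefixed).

code 0x691FC (decimal 430588)

With 1048576 levels over 8.9 V, one step is 8.49 µV.
(3.6547 − 0) / 8.4877e-06 = 430587.720 LSBs.
Round → code 430588.
In hexadecimal (0x-prefixed): 0x691FC.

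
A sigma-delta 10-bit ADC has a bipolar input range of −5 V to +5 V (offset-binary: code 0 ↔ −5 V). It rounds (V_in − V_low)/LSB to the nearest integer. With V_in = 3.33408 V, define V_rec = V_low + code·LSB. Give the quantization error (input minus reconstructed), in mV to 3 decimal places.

4.002 mV

LSB = 10/2^10 = 9.766 mV.
Scaled input = 853.4098 LSBs, so code = 853.
V_rec = (−5) + 853·0.00976562 = 3.3300781 V.
V_in − V_rec = 0.00400188 V = 4.002 mV.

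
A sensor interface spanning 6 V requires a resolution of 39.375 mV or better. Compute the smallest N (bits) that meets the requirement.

Number of steps required ≥ 6 V / 39.375 mV = 152.38.
Need 2^N ≥ 152.38; 2^7 = 128, 2^8 = 256.
Minimum N = 8.

8 bits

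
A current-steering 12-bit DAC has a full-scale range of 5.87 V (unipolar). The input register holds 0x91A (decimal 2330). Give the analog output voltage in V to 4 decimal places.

3.3391 V

LSB = 5.87 V / 2^12 = 1.433 mV.
Code 0x91A = 2330 decimal.
V_out = 0 + 2330 × 0.00143311 V = 3.33914 V.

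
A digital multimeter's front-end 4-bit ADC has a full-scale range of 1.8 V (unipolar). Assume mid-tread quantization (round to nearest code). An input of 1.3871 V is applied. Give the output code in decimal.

LSB = 1.8 V / 16 = 112.500 mV.
Input sits at 12.330 steps above V_low.
So the output code is 12.

code 12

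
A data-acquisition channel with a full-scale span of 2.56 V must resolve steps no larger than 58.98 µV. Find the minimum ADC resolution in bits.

16 bits

Number of steps required ≥ 2.56 V / 58.98 µV = 43404.54.
Need 2^N ≥ 43404.54; 2^15 = 32768, 2^16 = 65536.
Minimum N = 16.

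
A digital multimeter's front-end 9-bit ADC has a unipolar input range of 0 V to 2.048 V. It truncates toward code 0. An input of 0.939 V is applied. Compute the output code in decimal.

code 234

LSB = 2.048 V / 512 = 4.000 mV.
(0.939 − 0) / 0.004 = 234.750 LSBs.
⌊·⌋(234.750) = 234.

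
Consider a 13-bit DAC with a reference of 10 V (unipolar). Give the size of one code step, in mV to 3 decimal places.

1.221 mV

Full-scale span = 10 V.
LSB = 10 / 2^13 = 10 / 8192 = 0.0012207 V = 1.221 mV.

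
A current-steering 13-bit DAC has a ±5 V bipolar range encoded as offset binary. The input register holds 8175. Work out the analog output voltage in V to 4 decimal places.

4.9792 V

LSB = 10 V / 2^13 = 1.221 mV.
V_out = (−5) + 8175 × 0.0012207 V = 4.97925 V.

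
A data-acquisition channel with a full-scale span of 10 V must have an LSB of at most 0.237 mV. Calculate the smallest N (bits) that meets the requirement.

16 bits

Number of steps required ≥ 10 V / 0.237 mV = 42194.09.
Need 2^N ≥ 42194.09; 2^15 = 32768, 2^16 = 65536.
Minimum N = 16.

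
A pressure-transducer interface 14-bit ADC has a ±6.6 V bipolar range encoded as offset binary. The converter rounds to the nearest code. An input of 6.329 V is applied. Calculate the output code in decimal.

LSB = 13.2 V / 16384 = 0.806 mV.
(V_in − V_low)/LSB = (6.329 − (−6.6)) / 0.000805664 = 16047.632.
So the output code is 16048.

code 16048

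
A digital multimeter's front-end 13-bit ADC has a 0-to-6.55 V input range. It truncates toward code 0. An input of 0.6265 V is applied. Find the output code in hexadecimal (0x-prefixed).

Full-scale span = 6.55 V; LSB = 6.55/2^13 = 0.800 mV.
Input sits at 783.555 steps above V_low.
⌊·⌋(783.555) = 783.
In hexadecimal (0x-prefixed): 0x30F.

code 0x30F (decimal 783)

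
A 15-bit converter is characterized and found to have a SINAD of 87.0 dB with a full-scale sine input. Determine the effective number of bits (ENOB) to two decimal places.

ENOB = (SINAD − 1.76) / 6.02 = (87.0 − 1.76)/6.02 = 14.159.

14.16 bits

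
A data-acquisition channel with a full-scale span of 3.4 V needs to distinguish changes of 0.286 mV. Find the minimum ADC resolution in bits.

Number of steps required ≥ 3.4 V / 0.286 mV = 11888.11.
Need 2^N ≥ 11888.11; 2^13 = 8192, 2^14 = 16384.
Minimum N = 14.

14 bits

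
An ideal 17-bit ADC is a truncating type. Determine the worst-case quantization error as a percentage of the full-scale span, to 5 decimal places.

Truncating → worst-case error = 1 LSB = V_FS/2^17, so 100/131072 = 0.000762939 % of full scale.

0.00076 %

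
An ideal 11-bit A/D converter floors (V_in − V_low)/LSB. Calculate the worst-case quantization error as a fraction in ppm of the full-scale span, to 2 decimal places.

488.28 ppm

Truncating → worst-case error = 1 LSB = V_FS/2^11, so 1e+06/2048 = 488.281 ppm of full scale.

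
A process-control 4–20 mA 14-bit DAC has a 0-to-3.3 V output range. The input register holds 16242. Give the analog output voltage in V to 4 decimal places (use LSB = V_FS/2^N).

LSB = 3.3 V / 2^14 = 201.42 µV.
V_out = 0 + 16242 × 0.000201416 V = 3.2714 V.

3.2714 V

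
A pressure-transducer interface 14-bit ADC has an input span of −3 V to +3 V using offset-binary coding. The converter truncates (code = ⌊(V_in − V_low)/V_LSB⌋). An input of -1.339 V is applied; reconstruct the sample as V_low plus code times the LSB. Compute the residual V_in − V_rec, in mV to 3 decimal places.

One LSB is 6 V / 16384 = 366.21 µV.
Scaled input = 4535.6373 LSBs, so code = 4535.
Reconstructed: -1.3392334 V.
Error = -1.339 − (−1.3392334) = 0.000233398 V = 0.233 mV.

0.233 mV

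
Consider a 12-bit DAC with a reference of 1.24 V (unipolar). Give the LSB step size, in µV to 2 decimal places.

Full-scale span = 1.24 V.
LSB = 1.24 / 2^12 = 1.24 / 4096 = 0.000302734 V = 302.73 µV.

302.73 µV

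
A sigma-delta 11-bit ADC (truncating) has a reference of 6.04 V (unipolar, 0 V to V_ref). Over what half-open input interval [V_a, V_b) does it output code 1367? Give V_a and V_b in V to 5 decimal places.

[4.03158 V, 4.03453 V)

LSB = 6.04/2^11 = 2.949 mV.
V_a = V_low + 1367·LSB = 4.03158 V; V_b = V_low + 1368·LSB = 4.03453 V.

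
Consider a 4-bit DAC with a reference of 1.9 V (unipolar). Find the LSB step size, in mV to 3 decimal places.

Full-scale span = 1.9 V.
LSB = 1.9 / 2^4 = 1.9 / 16 = 0.11875 V = 118.750 mV.

118.750 mV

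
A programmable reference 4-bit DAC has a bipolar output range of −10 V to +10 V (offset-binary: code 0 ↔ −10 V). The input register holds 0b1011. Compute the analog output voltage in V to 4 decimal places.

3.7500 V

LSB = 20 V / 2^4 = 1.2500 V.
Code 0b1011 = 11 decimal.
V_out = (−10) + 11 × 1.25 V = 3.75 V.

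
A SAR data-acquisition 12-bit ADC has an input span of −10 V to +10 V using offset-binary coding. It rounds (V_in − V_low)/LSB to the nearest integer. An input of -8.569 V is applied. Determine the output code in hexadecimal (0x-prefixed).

With 4096 levels over 20 V, one step is 4.883 mV.
(V_in − V_low)/LSB = (-8.569 − (−10)) / 0.00488281 = 293.069.
So the output code is 293.
In hexadecimal (0x-prefixed): 0x125.

code 0x125 (decimal 293)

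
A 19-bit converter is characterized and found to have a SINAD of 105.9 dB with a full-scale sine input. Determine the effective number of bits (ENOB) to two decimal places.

ENOB = (SINAD − 1.76) / 6.02 = (105.9 − 1.76)/6.02 = 17.299.

17.30 bits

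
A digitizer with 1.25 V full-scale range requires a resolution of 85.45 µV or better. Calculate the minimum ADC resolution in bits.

14 bits

Number of steps required ≥ 1.25 V / 85.45 µV = 14628.44.
Need 2^N ≥ 14628.44; 2^13 = 8192, 2^14 = 16384.
Minimum N = 14.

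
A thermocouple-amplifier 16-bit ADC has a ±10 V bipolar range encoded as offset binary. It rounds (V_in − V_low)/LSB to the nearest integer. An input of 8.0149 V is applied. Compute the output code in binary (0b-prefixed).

code 0b1110011010010111 (decimal 59031)

Full-scale span = 20 V; LSB = 20/2^16 = 305.18 µV.
(8.0149 − (−10)) / 0.000305176 = 59031.224 LSBs.
round(59031.224) = 59031.
In binary (0b-prefixed): 0b1110011010010111.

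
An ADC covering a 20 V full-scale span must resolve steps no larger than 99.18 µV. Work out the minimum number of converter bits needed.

Number of steps required ≥ 20 V / 99.18 µV = 201653.56.
Need 2^N ≥ 201653.56; 2^17 = 131072, 2^18 = 262144.
Minimum N = 18.

18 bits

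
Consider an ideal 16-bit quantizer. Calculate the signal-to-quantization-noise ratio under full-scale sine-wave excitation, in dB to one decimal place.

98.1 dB

SNR ≈ 6.02·N + 1.76 dB = 6.02·16 + 1.76 = 98.08 dB.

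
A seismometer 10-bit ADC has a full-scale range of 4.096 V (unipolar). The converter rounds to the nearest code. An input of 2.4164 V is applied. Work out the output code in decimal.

code 604

Full-scale span = 4.096 V; LSB = 4.096/2^10 = 4.000 mV.
Input sits at 604.100 steps above V_low.
Round → code 604.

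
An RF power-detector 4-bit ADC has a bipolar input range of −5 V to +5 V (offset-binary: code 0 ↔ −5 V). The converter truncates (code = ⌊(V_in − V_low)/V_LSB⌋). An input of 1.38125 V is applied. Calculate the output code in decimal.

code 10

With 16 levels over 10 V, one step is 0.6250 V.
(V_in − V_low)/LSB = (1.38125 − (−5)) / 0.625 = 10.210.
Floor → code 10.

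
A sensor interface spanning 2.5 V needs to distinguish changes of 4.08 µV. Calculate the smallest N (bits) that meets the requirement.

Number of steps required ≥ 2.5 V / 4.08 µV = 612745.10.
Need 2^N ≥ 612745.10; 2^19 = 524288, 2^20 = 1048576.
Minimum N = 20.

20 bits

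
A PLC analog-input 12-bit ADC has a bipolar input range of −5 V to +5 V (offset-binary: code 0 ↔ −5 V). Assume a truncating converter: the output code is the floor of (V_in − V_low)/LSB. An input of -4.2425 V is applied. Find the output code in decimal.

code 310

LSB = 10 V / 4096 = 2.441 mV.
(V_in − V_low)/LSB = (-4.2425 − (−5)) / 0.00244141 = 310.272.
⌊·⌋(310.272) = 310.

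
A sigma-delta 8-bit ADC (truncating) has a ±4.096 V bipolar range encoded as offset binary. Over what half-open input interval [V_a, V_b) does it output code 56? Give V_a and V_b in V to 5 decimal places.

LSB = 8.192/2^8 = 32.000 mV.
V_a = V_low + 56·LSB = -2.304 V; V_b = V_low + 57·LSB = -2.272 V.

[-2.30400 V, -2.27200 V)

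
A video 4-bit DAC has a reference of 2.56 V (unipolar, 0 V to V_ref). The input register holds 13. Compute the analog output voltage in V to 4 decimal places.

LSB = 2.56 V / 2^4 = 160.000 mV.
V_out = 0 + 13 × 0.16 V = 2.08 V.

2.0800 V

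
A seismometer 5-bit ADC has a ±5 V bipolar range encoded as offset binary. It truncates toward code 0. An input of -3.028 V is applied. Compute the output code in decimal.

With 32 levels over 10 V, one step is 312.500 mV.
(V_in − V_low)/LSB = (-3.028 − (−5)) / 0.3125 = 6.310.
So the output code is 6.

code 6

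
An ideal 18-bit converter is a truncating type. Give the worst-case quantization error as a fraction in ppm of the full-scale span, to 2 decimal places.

Truncating → worst-case error = 1 LSB = V_FS/2^18, so 1e+06/262144 = 3.8147 ppm of full scale.

3.81 ppm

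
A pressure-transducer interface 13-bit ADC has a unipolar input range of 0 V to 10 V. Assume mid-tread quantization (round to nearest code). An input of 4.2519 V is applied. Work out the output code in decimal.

Full-scale span = 10 V; LSB = 10/2^13 = 1.221 mV.
(4.2519 − 0) / 0.0012207 = 3483.156 LSBs.
Round → code 3483.

code 3483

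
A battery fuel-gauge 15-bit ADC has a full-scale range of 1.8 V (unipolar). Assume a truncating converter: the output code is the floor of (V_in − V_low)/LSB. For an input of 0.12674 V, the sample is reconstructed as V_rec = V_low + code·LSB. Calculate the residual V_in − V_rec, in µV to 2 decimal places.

12.71 µV

LSB = 1.8/2^15 = 54.93 µV.
(V_in − V_low)/LSB = (0.12674 − 0)/5.49316e-05 = 2307.2313 → code 2307 (floor).
Reconstructed: 0.12672729 V.
V_in − V_rec = 1.27051e-05 V = 12.71 µV.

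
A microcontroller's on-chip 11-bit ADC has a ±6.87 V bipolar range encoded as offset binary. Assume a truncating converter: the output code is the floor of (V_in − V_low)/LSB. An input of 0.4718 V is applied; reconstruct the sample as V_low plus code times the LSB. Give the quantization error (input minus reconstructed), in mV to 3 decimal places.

One LSB is 13.74 V / 2048 = 6.709 mV.
(0.4718 − (−6.87))/0.00670898 = 1094.3236; ⌊·⌋ gives code 1094.
Code 1094 maps back to (−6.87) + 1094×0.00670898 V = 0.46962891 V.
V_in − V_rec = 0.00217109 V = 2.171 mV.

2.171 mV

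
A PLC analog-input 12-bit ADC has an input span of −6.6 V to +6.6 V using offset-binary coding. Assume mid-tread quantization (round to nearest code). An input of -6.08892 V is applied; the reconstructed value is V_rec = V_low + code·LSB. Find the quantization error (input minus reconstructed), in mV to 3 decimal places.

LSB = 13.2/2^12 = 3.223 mV.
(V_in − V_low)/LSB = (-6.08892 − (−6.6))/0.00322266 = 158.5897 → code 159 (round).
Reconstructed: -6.0875977 V.
Error = -6.08892 − (−6.0875977) = -0.00132234 V = -1.322 mV.

-1.322 mV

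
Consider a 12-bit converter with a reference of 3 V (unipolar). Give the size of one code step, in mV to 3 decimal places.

0.732 mV

Full-scale span = 3 V.
LSB = 3 / 2^12 = 3 / 4096 = 0.000732422 V = 0.732 mV.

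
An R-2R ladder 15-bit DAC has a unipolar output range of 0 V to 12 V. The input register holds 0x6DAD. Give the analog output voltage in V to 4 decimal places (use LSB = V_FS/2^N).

LSB = 12 V / 2^15 = 366.21 µV.
Code 0x6DAD = 28077 decimal.
V_out = 0 + 28077 × 0.000366211 V = 10.2821 V.

10.2821 V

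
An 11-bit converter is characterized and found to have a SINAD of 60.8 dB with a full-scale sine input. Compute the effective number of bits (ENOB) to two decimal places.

9.81 bits

ENOB = (SINAD − 1.76) / 6.02 = (60.8 − 1.76)/6.02 = 9.807.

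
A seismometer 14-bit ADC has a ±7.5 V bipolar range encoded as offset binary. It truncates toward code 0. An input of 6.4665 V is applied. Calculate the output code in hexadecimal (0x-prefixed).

Full-scale span = 15 V; LSB = 15/2^14 = 0.916 mV.
Input sits at 15255.142 steps above V_low.
So the output code is 15255.
In hexadecimal (0x-prefixed): 0x3B97.

code 0x3B97 (decimal 15255)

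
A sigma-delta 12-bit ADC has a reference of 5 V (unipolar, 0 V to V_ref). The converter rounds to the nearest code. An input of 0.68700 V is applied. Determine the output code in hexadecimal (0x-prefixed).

code 0x233 (decimal 563)

With 4096 levels over 5 V, one step is 1.221 mV.
Input sits at 562.790 steps above V_low.
Round → code 563.
In hexadecimal (0x-prefixed): 0x233.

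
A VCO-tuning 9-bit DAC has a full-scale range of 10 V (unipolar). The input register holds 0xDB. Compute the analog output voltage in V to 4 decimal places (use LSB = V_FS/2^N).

LSB = 10 V / 2^9 = 19.531 mV.
Code 0xDB = 219 decimal.
V_out = 0 + 219 × 0.0195312 V = 4.27734 V.

4.2773 V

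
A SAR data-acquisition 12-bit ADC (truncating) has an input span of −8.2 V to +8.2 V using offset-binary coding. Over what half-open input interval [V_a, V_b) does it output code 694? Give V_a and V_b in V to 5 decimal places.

LSB = 16.4/2^12 = 4.004 mV.
V_a = V_low + 694·LSB = -5.42129 V; V_b = V_low + 695·LSB = -5.41729 V.

[-5.42129 V, -5.41729 V)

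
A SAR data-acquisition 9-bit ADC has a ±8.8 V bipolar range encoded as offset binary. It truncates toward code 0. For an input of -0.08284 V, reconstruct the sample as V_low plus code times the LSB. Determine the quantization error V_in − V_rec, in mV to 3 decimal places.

One LSB is 17.6 V / 512 = 34.375 mV.
(-0.08284 − (−8.8))/0.034375 = 253.5901; ⌊·⌋ gives code 253.
Code 253 maps back to (−8.8) + 253×0.034375 V = -0.103125 V.
Difference: 0.020285 V → 20.285 mV.

20.285 mV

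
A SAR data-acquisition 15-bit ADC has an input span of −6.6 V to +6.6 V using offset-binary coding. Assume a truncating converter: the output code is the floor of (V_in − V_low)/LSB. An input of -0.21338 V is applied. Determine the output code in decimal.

Full-scale span = 13.2 V; LSB = 13.2/2^15 = 402.83 µV.
(-0.21338 − (−6.6)) / 0.000402832 = 15854.300 LSBs.
⌊·⌋(15854.300) = 15854.

code 15854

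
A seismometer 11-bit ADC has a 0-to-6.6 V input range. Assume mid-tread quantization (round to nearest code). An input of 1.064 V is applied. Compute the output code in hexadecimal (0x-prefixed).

With 2048 levels over 6.6 V, one step is 3.223 mV.
(1.064 − 0) / 0.00322266 = 330.162 LSBs.
round(330.162) = 330.
In hexadecimal (0x-prefixed): 0x14A.

code 0x14A (decimal 330)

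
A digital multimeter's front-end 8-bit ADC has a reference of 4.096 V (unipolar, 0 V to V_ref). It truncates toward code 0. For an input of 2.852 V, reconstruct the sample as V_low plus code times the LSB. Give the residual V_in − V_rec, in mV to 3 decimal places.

4.000 mV

LSB = 4.096/2^8 = 16.000 mV.
(2.852 − 0)/0.016 = 178.2500; ⌊·⌋ gives code 178.
Code 178 maps back to 0 + 178×0.016 V = 2.848 V.
Difference: 0.004 V → 4.000 mV.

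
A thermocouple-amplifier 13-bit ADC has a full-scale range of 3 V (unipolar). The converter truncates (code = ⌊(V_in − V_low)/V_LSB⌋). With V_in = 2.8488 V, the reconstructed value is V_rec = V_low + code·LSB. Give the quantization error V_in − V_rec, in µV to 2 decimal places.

45.12 µV

Step size: 3 V ÷ 2^13 = 366.21 µV.
(V_in − V_low)/LSB = (2.8488 − 0)/0.000366211 = 7779.1232 → code 7779 (floor).
V_rec = 0 + 7779·0.000366211 = 2.8487549 V.
Difference: 4.51172e-05 V → 45.12 µV.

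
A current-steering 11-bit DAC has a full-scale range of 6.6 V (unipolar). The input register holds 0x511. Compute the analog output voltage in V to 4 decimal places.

LSB = 6.6 V / 2^11 = 3.223 mV.
Code 0x511 = 1297 decimal.
V_out = 0 + 1297 × 0.00322266 V = 4.17979 V.

4.1798 V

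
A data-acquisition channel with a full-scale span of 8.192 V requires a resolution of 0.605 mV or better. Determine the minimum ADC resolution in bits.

Number of steps required ≥ 8.192 V / 0.605 mV = 13540.50.
Need 2^N ≥ 13540.50; 2^13 = 8192, 2^14 = 16384.
Minimum N = 14.

14 bits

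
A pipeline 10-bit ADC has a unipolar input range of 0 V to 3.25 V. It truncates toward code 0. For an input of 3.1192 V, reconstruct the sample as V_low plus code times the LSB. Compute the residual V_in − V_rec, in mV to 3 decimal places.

Step size: 3.25 V ÷ 2^10 = 3.174 mV.
(3.1192 − 0)/0.00317383 = 982.7879; ⌊·⌋ gives code 982.
Reconstructed: 3.1166992 V.
Error = 3.1192 − 3.1166992 = 0.00250078 V = 2.501 mV.

2.501 mV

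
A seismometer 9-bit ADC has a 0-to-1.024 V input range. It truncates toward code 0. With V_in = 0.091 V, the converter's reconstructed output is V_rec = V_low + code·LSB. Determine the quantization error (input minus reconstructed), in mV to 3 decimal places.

1.000 mV

One LSB is 1.024 V / 512 = 2.000 mV.
Scaled input = 45.5000 LSBs, so code = 45.
Reconstructed: 0.09 V.
Difference: 0.001 V → 1.000 mV.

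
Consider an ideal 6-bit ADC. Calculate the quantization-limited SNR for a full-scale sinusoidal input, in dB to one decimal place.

37.9 dB

SNR ≈ 6.02·N + 1.76 dB = 6.02·6 + 1.76 = 37.88 dB.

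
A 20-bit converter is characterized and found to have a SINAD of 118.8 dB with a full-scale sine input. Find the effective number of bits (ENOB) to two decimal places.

19.44 bits

ENOB = (SINAD − 1.76) / 6.02 = (118.8 − 1.76)/6.02 = 19.442.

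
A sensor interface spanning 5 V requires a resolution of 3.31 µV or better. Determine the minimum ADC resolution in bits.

21 bits

Number of steps required ≥ 5 V / 3.31 µV = 1510574.02.
Need 2^N ≥ 1510574.02; 2^20 = 1048576, 2^21 = 2097152.
Minimum N = 21.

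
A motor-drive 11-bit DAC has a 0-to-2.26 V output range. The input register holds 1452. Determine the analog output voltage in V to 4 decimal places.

LSB = 2.26 V / 2^11 = 1.104 mV.
V_out = 0 + 1452 × 0.00110352 V = 1.6023 V.

1.6023 V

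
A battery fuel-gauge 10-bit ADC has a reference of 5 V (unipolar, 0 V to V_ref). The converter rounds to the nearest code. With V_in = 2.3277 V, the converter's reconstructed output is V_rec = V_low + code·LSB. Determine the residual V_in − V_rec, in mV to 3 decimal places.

One LSB is 5 V / 1024 = 4.883 mV.
Scaled input = 476.7130 LSBs, so code = 477.
V_rec = 0 + 477·0.00488281 = 2.3291016 V.
Error = 2.3277 − 2.3291016 = -0.00140156 V = -1.402 mV.

-1.402 mV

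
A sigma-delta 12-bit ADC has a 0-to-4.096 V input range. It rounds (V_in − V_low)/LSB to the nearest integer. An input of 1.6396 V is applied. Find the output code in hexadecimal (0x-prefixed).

LSB = 4.096 V / 4096 = 1.000 mV.
Input sits at 1639.600 steps above V_low.
round(1639.600) = 1640.
In hexadecimal (0x-prefixed): 0x668.

code 0x668 (decimal 1640)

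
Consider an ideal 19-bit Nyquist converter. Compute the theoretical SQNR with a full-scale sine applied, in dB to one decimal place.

SNR ≈ 6.02·N + 1.76 dB = 6.02·19 + 1.76 = 116.14 dB.

116.1 dB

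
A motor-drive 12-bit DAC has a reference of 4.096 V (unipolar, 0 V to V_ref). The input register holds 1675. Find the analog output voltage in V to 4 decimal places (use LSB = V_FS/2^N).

LSB = 4.096 V / 2^12 = 1.000 mV.
V_out = 0 + 1675 × 0.001 V = 1.675 V.

1.6750 V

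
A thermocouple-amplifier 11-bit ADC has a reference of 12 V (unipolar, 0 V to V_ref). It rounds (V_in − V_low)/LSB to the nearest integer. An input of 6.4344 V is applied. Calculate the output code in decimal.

Full-scale span = 12 V; LSB = 12/2^11 = 5.859 mV.
(V_in − V_low)/LSB = (6.4344 − 0) / 0.00585938 = 1098.138.
Round → code 1098.

code 1098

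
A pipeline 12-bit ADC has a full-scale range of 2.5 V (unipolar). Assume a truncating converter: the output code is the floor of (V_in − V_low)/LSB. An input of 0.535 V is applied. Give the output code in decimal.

With 4096 levels over 2.5 V, one step is 0.610 mV.
(V_in − V_low)/LSB = (0.535 − 0) / 0.000610352 = 876.544.
⌊·⌋(876.544) = 876.

code 876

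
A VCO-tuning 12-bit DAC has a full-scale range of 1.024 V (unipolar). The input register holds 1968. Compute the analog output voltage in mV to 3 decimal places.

492.000 mV

LSB = 1.024 V / 2^12 = 250.00 µV.
V_out = 0 + 1968 × 0.00025 V = 0.492 V.
= 492.000 mV.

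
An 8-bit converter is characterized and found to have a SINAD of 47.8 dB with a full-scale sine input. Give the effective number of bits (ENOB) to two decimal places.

7.65 bits

ENOB = (SINAD − 1.76) / 6.02 = (47.8 − 1.76)/6.02 = 7.648.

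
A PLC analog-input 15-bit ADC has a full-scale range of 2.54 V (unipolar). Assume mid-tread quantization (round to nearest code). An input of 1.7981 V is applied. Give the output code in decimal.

code 23197

Full-scale span = 2.54 V; LSB = 2.54/2^15 = 77.51 µV.
Input sits at 23196.906 steps above V_low.
Round → code 23197.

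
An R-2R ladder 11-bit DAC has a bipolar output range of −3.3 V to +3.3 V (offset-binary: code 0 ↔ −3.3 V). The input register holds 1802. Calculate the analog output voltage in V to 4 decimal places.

LSB = 6.6 V / 2^11 = 3.223 mV.
V_out = (−3.3) + 1802 × 0.00322266 V = 2.50723 V.

2.5072 V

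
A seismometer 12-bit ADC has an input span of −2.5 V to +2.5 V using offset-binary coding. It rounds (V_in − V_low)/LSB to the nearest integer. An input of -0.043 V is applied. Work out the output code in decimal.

code 2013

Full-scale span = 5 V; LSB = 5/2^12 = 1.221 mV.
Input sits at 2012.774 steps above V_low.
round(2012.774) = 2013.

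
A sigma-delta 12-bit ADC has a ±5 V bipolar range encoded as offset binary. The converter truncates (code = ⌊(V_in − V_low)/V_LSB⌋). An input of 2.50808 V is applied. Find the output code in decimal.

code 3075

LSB = 10 V / 4096 = 2.441 mV.
(2.50808 − (−5)) / 0.00244141 = 3075.310 LSBs.
So the output code is 3075.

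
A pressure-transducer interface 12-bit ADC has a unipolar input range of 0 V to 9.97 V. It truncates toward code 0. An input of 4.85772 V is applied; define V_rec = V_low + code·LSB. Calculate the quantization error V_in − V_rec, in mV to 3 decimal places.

LSB = 9.97/2^12 = 2.434 mV.
(V_in − V_low)/LSB = (4.85772 − 0)/0.00243408 = 1995.7092 → code 1995 (floor).
V_rec = 0 + 1995·0.00243408 = 4.8559937 V.
Difference: 0.00172635 V → 1.726 mV.

1.726 mV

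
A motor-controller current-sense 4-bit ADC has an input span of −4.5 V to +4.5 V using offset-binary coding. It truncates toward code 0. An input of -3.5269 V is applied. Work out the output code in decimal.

code 1

LSB = 9 V / 16 = 0.5625 V.
(-3.5269 − (−4.5)) / 0.5625 = 1.730 LSBs.
Floor → code 1.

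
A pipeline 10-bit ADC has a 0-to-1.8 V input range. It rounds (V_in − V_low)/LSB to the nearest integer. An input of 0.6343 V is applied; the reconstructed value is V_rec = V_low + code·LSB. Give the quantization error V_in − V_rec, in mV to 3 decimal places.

-0.270 mV

Step size: 1.8 V ÷ 2^10 = 1.758 mV.
(V_in − V_low)/LSB = (0.6343 − 0)/0.00175781 = 360.8462 → code 361 (round).
Code 361 maps back to 0 + 361×0.00175781 V = 0.63457031 V.
Difference: -0.000270312 V → -0.270 mV.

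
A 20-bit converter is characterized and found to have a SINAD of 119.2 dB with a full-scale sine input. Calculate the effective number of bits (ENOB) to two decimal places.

ENOB = (SINAD − 1.76) / 6.02 = (119.2 − 1.76)/6.02 = 19.508.

19.51 bits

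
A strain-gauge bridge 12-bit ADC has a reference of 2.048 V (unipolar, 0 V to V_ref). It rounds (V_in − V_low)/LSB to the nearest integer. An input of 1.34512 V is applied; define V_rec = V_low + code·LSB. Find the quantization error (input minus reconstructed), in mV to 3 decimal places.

One LSB is 2.048 V / 4096 = 0.500 mV.
(1.34512 − 0)/0.0005 = 2690.2400; round gives code 2690.
V_rec = 0 + 2690·0.0005 = 1.345 V.
Error = 1.34512 − 1.345 = 0.00012 V = 0.120 mV.

0.120 mV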